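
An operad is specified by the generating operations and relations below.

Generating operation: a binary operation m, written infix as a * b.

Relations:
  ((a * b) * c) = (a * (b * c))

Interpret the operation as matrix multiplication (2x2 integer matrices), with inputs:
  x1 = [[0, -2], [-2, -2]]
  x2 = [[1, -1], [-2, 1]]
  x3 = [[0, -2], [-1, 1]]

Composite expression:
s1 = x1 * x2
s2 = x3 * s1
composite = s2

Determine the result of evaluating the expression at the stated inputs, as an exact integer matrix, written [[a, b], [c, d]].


[[-4, 0], [-2, 2]]

(x1 * x2) = [[4, -2], [2, 0]]
(x3 * (x1 * x2)) = [[-4, 0], [-2, 2]]


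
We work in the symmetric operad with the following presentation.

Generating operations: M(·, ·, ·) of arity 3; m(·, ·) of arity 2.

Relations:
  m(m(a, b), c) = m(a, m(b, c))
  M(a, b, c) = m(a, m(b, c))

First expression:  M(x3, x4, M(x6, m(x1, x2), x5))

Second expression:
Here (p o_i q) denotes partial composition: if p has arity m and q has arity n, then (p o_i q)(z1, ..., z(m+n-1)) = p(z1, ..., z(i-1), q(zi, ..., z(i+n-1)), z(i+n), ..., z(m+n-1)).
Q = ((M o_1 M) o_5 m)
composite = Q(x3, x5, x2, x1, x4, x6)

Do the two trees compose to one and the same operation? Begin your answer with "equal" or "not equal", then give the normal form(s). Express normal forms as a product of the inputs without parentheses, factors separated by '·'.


not equal; the first gives x3 · x4 · x6 · x1 · x2 · x5 and the second x3 · x5 · x2 · x1 · x4 · x6

Normal form of the first expression: x3 · x4 · x6 · x1 · x2 · x5
Normal form of the second expression: x3 · x5 · x2 · x1 · x4 · x6
The normal forms differ: not equal.


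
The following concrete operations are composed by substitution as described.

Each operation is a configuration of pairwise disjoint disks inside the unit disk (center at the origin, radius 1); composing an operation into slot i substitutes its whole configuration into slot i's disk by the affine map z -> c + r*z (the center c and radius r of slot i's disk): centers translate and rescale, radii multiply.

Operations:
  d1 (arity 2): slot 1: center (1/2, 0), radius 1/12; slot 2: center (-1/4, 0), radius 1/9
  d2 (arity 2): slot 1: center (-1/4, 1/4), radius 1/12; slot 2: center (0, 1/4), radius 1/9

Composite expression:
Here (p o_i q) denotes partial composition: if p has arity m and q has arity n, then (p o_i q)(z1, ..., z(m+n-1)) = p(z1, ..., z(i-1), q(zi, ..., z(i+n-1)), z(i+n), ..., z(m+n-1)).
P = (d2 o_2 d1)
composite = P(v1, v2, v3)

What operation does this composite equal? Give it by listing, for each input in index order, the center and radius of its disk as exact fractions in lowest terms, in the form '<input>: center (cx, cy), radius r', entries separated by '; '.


v1: center (-1/4, 1/4), radius 1/12; v2: center (1/18, 1/4), radius 1/108; v3: center (-1/36, 1/4), radius 1/81


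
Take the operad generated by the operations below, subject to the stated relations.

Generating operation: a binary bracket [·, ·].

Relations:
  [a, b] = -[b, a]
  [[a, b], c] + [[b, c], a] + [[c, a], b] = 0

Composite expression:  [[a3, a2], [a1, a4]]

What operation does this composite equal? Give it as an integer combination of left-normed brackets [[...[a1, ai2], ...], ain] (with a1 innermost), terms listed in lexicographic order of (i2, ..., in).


[[[a1, a4], a2], a3] - [[[a1, a4], a3], a2]

Antisymmetry and Jacobi reduce to a1-anchored left-normed brackets.
Composite bracket: [[a3, a2], [a1, a4]]
Expanding via [a, b] = ab - ba: 8 signed words (2^3 = 8).
Collect the words opening with a1:
  a1a4a2a3 (sign +1) contributes +[[[a1, a4], a2], a3]
  a1a4a3a2 (sign -1) contributes -[[[a1, a4], a3], a2]


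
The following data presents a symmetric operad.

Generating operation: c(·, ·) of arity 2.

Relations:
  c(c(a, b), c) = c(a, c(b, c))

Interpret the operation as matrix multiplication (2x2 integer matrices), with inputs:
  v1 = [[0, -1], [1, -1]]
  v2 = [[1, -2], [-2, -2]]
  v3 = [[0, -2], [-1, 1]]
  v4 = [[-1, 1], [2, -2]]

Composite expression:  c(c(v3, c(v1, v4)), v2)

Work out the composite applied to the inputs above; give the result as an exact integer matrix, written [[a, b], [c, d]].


[[18, 0], [-3, 0]]

c(v1, v4) = [[-2, 2], [-3, 3]]
c(v3, c(v1, v4)) = [[6, -6], [-1, 1]]
c(c(v3, c(v1, v4)), v2) = [[18, 0], [-3, 0]]


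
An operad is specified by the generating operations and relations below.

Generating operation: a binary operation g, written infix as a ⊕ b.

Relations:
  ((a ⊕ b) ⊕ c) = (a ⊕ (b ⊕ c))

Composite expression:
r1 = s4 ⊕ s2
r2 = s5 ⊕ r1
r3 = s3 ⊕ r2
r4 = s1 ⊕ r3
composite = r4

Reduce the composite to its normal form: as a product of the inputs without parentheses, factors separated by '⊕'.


Key point: g is associative — brackets drop, the s-order remains.
(s4 ⊕ s2) linearizes to s4 ⊕ s2
(s5 ⊕ (s4 ⊕ s2)) linearizes to s5 ⊕ s4 ⊕ s2
(s3 ⊕ (s5 ⊕ (s4 ⊕ s2))) linearizes to s3 ⊕ s5 ⊕ s4 ⊕ s2
(s1 ⊕ (s3 ⊕ (s5 ⊕ (s4 ⊕ s2)))) linearizes to s1 ⊕ s3 ⊕ s5 ⊕ s4 ⊕ s2

s1 ⊕ s3 ⊕ s5 ⊕ s4 ⊕ s2


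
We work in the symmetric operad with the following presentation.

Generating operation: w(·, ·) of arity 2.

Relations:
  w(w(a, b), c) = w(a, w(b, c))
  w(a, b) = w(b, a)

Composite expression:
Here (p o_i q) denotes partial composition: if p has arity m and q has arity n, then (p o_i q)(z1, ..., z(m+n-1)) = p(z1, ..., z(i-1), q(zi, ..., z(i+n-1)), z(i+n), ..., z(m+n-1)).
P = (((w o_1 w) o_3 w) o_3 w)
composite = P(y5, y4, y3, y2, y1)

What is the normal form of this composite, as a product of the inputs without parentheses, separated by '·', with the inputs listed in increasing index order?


Reordering under w is free, so list the y-inputs canonically.
w(y5, y4) unparenthesizes to y5 · y4
w(y3, y2) unparenthesizes to y3 · y2
w(w(y3, y2), y1) unparenthesizes to y3 · y2 · y1
w(w(y5, y4), w(w(y3, y2), y1)) unparenthesizes to y5 · y4 · y3 · y2 · y1
reordering the factors by index: y1 · y2 · y3 · y4 · y5

y1 · y2 · y3 · y4 · y5


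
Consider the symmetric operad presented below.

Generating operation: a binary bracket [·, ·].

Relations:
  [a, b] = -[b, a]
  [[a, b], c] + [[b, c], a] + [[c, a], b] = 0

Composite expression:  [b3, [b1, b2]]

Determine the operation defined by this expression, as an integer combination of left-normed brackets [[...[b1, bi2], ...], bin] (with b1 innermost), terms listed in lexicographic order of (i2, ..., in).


-[[b1, b2], b3]

In the tensor algebra, words opening b1 carry the b1-anchored form.
Composite bracket: [b3, [b1, b2]]
Each bracket splits as ab - ba, giving 4 signed words (2^2 = 4).
The b1-initial words carry the normal form:
  sign of b1b2b3 is -1, so it contributes -[[b1, b2], b3]


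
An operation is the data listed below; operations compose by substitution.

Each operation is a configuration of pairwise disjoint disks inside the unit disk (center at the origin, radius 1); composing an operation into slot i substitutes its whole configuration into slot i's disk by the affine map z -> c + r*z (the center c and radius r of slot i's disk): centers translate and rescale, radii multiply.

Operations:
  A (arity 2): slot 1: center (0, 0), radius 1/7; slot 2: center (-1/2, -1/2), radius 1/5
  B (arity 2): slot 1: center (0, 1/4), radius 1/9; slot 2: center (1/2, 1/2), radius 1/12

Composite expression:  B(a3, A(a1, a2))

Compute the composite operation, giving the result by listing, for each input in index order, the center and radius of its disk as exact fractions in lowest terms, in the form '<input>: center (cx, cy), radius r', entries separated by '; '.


a1: center (1/2, 1/2), radius 1/84; a2: center (11/24, 11/24), radius 1/60; a3: center (0, 1/4), radius 1/9

Only the slot chain above each a matters under B; compose those maps.
input a3: applying the 1 nested substitution gives center (0, 1/4), radius 1/9
input a1: applying the 2 nested substitutions gives center (1/2, 1/2), radius 1/84
input a2: applying the 2 nested substitutions gives center (11/24, 11/24), radius 1/60


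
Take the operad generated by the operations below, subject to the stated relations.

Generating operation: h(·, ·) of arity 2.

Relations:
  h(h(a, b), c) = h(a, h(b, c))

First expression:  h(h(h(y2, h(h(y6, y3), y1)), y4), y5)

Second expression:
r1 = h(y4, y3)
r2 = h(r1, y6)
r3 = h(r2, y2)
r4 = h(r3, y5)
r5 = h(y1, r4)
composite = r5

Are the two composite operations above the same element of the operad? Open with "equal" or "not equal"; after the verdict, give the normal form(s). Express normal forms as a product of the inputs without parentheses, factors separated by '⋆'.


The first composite normalizes to y2 ⋆ y6 ⋆ y3 ⋆ y1 ⋆ y4 ⋆ y5
The second composite normalizes to y1 ⋆ y4 ⋆ y3 ⋆ y6 ⋆ y2 ⋆ y5
Different reductions; not equal.

not equal; the first gives y2 ⋆ y6 ⋆ y3 ⋆ y1 ⋆ y4 ⋆ y5 and the second y1 ⋆ y4 ⋆ y3 ⋆ y6 ⋆ y2 ⋆ y5


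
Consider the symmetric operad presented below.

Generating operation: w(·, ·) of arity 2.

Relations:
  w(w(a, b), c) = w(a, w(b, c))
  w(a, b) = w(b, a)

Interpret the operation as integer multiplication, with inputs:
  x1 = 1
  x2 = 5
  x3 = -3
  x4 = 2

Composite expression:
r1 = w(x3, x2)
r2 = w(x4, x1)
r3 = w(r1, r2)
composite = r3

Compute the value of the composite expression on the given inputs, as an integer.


-30

w(x3, x2) = -15
w(x4, x1) = 2
w(w(x3, x2), w(x4, x1)) = -30


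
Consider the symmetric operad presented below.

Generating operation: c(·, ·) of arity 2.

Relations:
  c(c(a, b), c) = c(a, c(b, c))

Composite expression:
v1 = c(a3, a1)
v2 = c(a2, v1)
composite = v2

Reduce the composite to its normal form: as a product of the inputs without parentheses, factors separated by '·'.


a2 · a3 · a1

All parenthesizations of c agree; list the a-inputs left to right.
c(a3, a1) flattens to a3 · a1
c(a2, c(a3, a1)) flattens to a2 · a3 · a1


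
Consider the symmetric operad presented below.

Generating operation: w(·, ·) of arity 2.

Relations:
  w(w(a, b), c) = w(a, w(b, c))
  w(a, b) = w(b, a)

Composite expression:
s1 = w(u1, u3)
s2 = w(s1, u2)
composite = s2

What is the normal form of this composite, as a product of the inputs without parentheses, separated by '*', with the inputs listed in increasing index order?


u1 * u2 * u3

Shape and order are irrelevant to w; the u-input set decides.
w(u1, u3) flattens to u1 * u3
w(w(u1, u3), u2) flattens to u1 * u3 * u2
sorting the factors by input index: u1 * u2 * u3


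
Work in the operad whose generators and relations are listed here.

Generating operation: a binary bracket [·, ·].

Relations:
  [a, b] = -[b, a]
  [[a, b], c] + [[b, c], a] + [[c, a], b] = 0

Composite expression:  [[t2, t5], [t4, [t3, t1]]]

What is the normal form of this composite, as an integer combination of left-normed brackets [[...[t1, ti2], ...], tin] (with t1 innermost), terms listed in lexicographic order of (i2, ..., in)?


-[[[[t1, t3], t4], t2], t5] + [[[[t1, t3], t4], t5], t2]

Left-normed coefficients sit on the t1-initial expansion words.
Composite bracket: [[t2, t5], [t4, [t3, t1]]]
Under [a, b] = ab - ba we get 16 signed associative words (2^4 = 16).
Only words starting with t1 matter:
  sign of t1t3t4t2t5 is -1, so it contributes -[[[[t1, t3], t4], t2], t5]
  sign of t1t3t4t5t2 is +1, so it contributes +[[[[t1, t3], t4], t5], t2]


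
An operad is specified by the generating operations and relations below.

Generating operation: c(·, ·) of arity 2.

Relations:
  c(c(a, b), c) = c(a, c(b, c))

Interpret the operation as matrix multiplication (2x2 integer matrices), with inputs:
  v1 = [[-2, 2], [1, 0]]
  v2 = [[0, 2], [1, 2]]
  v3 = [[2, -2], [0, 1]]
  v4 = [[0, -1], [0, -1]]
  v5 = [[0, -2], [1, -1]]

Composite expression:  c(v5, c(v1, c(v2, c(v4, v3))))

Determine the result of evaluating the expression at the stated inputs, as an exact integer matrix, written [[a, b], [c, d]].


[[0, 4], [0, 0]]

c(v4, v3) = [[0, -1], [0, -1]]
c(v2, c(v4, v3)) = [[0, -2], [0, -3]]
c(v1, c(v2, c(v4, v3))) = [[0, -2], [0, -2]]
c(v5, c(v1, c(v2, c(v4, v3)))) = [[0, 4], [0, 0]]


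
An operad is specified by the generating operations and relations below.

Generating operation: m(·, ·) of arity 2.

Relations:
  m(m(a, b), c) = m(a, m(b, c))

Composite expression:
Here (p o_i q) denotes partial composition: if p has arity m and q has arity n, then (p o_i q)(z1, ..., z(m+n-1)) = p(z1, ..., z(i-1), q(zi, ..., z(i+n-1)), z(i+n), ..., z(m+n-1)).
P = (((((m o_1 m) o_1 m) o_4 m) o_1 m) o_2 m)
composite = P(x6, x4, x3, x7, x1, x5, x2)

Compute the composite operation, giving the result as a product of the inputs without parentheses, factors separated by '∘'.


x6 ∘ x4 ∘ x3 ∘ x7 ∘ x1 ∘ x5 ∘ x2

Every regrouping of m is equal, so read the x-inputs in written order.
m(x4, x3) spells out as x4 ∘ x3
m(x6, m(x4, x3)) spells out as x6 ∘ x4 ∘ x3
m(m(x6, m(x4, x3)), x7) spells out as x6 ∘ x4 ∘ x3 ∘ x7
m(m(m(x6, m(x4, x3)), x7), x1) spells out as x6 ∘ x4 ∘ x3 ∘ x7 ∘ x1
m(x5, x2) spells out as x5 ∘ x2
m(m(m(m(x6, m(x4, x3)), x7), x1), m(x5, x2)) spells out as x6 ∘ x4 ∘ x3 ∘ x7 ∘ x1 ∘ x5 ∘ x2


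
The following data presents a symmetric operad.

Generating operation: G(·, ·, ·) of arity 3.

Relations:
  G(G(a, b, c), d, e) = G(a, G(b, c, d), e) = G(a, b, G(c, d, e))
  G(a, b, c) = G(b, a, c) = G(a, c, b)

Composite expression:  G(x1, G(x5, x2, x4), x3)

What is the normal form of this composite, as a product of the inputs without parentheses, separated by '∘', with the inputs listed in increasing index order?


x1 ∘ x2 ∘ x3 ∘ x4 ∘ x5

Reordering under G is free, so list the x-inputs canonically.
G(x5, x2, x4) spells out as x5 ∘ x2 ∘ x4
G(x1, G(x5, x2, x4), x3) spells out as x1 ∘ x5 ∘ x2 ∘ x4 ∘ x3
sorting the factors by input index: x1 ∘ x2 ∘ x3 ∘ x4 ∘ x5


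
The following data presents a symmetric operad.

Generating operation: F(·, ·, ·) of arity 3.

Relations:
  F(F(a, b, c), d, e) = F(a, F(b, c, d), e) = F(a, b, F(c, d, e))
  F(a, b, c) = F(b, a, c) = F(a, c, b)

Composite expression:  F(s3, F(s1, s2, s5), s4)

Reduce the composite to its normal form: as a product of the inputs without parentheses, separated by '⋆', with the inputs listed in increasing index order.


s1 ⋆ s2 ⋆ s3 ⋆ s4 ⋆ s5

Reordering under F is free, so list the s-inputs canonically.
F(s1, s2, s5) flattens to s1 ⋆ s2 ⋆ s5
F(s3, F(s1, s2, s5), s4) flattens to s3 ⋆ s1 ⋆ s2 ⋆ s5 ⋆ s4
sorting the factors by input index: s1 ⋆ s2 ⋆ s3 ⋆ s4 ⋆ s5


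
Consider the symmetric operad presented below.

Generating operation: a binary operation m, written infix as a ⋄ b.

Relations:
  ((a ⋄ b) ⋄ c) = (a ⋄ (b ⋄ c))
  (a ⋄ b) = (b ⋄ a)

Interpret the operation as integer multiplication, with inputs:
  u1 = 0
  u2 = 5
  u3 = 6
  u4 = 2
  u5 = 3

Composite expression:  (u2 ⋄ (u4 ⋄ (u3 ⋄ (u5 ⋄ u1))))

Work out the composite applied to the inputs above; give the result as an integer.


0

(u5 ⋄ u1) = 0
(u3 ⋄ (u5 ⋄ u1)) = 0
(u4 ⋄ (u3 ⋄ (u5 ⋄ u1))) = 0
(u2 ⋄ (u4 ⋄ (u3 ⋄ (u5 ⋄ u1)))) = 0


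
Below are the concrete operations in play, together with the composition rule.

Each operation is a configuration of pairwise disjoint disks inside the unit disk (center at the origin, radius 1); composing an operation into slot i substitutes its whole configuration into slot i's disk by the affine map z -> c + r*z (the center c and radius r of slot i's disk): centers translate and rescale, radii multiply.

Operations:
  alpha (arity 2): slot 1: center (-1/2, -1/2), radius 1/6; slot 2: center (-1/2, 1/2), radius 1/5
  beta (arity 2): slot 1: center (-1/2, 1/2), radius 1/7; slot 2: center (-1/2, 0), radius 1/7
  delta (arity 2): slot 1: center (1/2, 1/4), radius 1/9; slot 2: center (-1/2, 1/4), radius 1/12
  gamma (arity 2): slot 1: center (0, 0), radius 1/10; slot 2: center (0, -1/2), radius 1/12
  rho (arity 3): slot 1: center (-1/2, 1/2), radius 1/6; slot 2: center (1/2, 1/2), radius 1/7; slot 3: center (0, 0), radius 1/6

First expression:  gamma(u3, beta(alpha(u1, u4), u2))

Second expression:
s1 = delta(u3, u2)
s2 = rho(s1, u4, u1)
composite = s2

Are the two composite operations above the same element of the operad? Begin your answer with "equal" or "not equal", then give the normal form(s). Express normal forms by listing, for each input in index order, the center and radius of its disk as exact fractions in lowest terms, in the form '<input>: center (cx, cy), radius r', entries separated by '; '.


Normal form of the first expression: u1: center (-1/21, -13/28), radius 1/504; u2: center (-1/24, -1/2), radius 1/84; u3: center (0, 0), radius 1/10; u4: center (-1/21, -19/42), radius 1/420
Normal form of the second expression: u1: center (0, 0), radius 1/6; u2: center (-7/12, 13/24), radius 1/72; u3: center (-5/12, 13/24), radius 1/54; u4: center (1/2, 1/2), radius 1/7
No match — not equal.

not equal; first: u1: center (-1/21, -13/28), radius 1/504; u2: center (-1/24, -1/2), radius 1/84; u3: center (0, 0), radius 1/10; u4: center (-1/21, -19/42), radius 1/420; second: u1: center (0, 0), radius 1/6; u2: center (-7/12, 13/24), radius 1/72; u3: center (-5/12, 13/24), radius 1/54; u4: center (1/2, 1/2), radius 1/7


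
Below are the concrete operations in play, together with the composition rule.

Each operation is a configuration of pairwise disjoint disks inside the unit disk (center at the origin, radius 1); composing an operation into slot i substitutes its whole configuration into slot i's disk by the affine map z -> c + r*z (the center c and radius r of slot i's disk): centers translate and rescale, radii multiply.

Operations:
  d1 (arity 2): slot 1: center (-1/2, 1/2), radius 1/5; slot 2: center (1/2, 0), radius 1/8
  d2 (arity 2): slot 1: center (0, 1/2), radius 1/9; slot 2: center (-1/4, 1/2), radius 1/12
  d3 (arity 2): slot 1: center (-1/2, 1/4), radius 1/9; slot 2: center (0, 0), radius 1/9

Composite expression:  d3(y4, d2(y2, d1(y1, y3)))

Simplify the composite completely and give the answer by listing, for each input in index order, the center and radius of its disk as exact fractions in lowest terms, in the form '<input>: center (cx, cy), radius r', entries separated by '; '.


Only the slot chain above each y matters under d3; compose those maps.
tracing y4 down its 1-map path: center (-1/2, 1/4), radius 1/9
tracing y2 down its 2-map path: center (0, 1/18), radius 1/81
tracing y1 down its 3-map path: center (-7/216, 13/216), radius 1/540
tracing y3 down its 3-map path: center (-5/216, 1/18), radius 1/864

y1: center (-7/216, 13/216), radius 1/540; y2: center (0, 1/18), radius 1/81; y3: center (-5/216, 1/18), radius 1/864; y4: center (-1/2, 1/4), radius 1/9


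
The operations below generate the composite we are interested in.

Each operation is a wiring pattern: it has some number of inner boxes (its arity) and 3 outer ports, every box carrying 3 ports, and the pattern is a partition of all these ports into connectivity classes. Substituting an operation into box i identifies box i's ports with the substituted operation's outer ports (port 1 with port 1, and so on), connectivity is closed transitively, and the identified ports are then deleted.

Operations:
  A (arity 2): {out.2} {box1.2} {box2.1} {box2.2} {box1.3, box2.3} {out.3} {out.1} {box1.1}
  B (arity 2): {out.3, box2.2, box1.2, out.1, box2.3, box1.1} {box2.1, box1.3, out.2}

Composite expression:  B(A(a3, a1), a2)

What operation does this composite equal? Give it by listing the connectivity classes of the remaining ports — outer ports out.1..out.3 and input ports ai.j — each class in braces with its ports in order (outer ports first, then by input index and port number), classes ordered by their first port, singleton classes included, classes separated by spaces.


{out.1, out.3, a2.2, a2.3} {out.2, a2.1} {a1.1} {a1.2} {a1.3, a3.3} {a3.1} {a3.2}

Two ports join when wires chain via B-identified ports.
the subtree at A composes to {out.1} {out.2} {out.3} {a1.1} {a1.2} {a1.3, a3.3} {a3.1} {a3.2} on (a3, a1); out.j = own outer ports
the subtree at B composes to {out.1, out.3, a2.2, a2.3} {out.2, a2.1} {a1.1} {a1.2} {a1.3, a3.3} {a3.1} {a3.2} on (a3, a1, a2); out.j = own outer ports


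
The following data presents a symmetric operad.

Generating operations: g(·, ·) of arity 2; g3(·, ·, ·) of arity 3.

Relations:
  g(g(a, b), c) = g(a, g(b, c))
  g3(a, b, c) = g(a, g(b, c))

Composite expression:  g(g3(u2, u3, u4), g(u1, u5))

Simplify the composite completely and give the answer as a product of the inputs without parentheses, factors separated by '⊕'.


u2 ⊕ u3 ⊕ u4 ⊕ u1 ⊕ u5

Associativity of g dissolves the nesting; only the u-input order survives.
g3(u2, u3, u4) unparenthesizes to u2 ⊕ u3 ⊕ u4
g(u1, u5) unparenthesizes to u1 ⊕ u5
g(g3(u2, u3, u4), g(u1, u5)) unparenthesizes to u2 ⊕ u3 ⊕ u4 ⊕ u1 ⊕ u5


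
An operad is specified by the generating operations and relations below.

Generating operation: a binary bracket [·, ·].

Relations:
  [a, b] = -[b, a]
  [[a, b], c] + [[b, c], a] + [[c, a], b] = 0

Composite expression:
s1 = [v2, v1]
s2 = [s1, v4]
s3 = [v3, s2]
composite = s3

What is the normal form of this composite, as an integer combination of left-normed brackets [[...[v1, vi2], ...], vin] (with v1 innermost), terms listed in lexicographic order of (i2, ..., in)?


[[[v1, v2], v4], v3]

A multilinear Lie element is pinned by v1-initial words (v1 innermost).
Composite bracket: [v3, [[v2, v1], v4]]
Each bracket splits as ab - ba, giving 8 signed words (2^3 = 8).
The v1-initial words carry the normal form:
  from v1v2v4v3, sign +1: term +[[[v1, v2], v4], v3]


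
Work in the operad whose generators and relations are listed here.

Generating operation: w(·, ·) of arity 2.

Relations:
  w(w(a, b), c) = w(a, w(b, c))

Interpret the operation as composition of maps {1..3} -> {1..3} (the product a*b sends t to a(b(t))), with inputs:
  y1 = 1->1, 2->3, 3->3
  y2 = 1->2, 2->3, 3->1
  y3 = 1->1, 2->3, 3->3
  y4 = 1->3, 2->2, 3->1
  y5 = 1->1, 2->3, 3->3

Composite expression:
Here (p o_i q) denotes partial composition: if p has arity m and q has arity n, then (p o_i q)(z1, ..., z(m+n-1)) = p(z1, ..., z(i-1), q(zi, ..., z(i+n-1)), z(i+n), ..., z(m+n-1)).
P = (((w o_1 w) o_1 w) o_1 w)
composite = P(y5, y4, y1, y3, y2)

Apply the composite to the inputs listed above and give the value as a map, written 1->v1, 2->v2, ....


1->1, 2->1, 3->3

w(y5, y4) = 1->3, 2->3, 3->1
w(w(y5, y4), y1) = 1->3, 2->1, 3->1
w(w(w(y5, y4), y1), y3) = 1->3, 2->1, 3->1
w(w(w(w(y5, y4), y1), y3), y2) = 1->1, 2->1, 3->3


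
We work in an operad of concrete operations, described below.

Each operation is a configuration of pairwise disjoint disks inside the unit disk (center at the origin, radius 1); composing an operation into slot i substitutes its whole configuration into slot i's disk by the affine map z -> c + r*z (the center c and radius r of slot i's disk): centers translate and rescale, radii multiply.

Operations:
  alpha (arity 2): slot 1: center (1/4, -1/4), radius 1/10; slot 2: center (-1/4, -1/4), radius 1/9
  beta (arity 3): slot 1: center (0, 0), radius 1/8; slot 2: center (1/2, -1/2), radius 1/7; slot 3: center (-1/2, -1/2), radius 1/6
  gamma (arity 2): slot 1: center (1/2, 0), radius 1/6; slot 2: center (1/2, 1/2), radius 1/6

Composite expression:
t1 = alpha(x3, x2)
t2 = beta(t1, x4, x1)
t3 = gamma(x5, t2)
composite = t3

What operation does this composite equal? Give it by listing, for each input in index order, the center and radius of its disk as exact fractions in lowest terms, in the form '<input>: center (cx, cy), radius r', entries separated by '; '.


x1: center (5/12, 5/12), radius 1/36; x2: center (95/192, 95/192), radius 1/432; x3: center (97/192, 95/192), radius 1/480; x4: center (7/12, 5/12), radius 1/42; x5: center (1/2, 0), radius 1/6


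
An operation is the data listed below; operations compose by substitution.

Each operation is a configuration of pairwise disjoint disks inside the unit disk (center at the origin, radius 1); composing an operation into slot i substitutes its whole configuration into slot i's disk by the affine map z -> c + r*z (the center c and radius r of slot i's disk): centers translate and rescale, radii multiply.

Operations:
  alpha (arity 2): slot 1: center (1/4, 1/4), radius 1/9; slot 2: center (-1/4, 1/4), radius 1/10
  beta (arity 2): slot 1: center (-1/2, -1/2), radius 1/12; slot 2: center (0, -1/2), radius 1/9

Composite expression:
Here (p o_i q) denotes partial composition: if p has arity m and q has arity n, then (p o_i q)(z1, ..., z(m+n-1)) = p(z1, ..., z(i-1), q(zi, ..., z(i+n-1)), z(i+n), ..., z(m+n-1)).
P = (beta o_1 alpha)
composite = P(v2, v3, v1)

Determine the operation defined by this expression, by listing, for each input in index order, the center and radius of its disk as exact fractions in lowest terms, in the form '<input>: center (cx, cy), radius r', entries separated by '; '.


v1: center (0, -1/2), radius 1/9; v2: center (-23/48, -23/48), radius 1/108; v3: center (-25/48, -23/48), radius 1/120

Only the slot chain above each v matters under beta; compose those maps.
input v2: composing its 2 substitution steps yields center (-23/48, -23/48), radius 1/108
input v3: composing its 2 substitution steps yields center (-25/48, -23/48), radius 1/120
input v1: composing its 1 substitution step yields center (0, -1/2), radius 1/9


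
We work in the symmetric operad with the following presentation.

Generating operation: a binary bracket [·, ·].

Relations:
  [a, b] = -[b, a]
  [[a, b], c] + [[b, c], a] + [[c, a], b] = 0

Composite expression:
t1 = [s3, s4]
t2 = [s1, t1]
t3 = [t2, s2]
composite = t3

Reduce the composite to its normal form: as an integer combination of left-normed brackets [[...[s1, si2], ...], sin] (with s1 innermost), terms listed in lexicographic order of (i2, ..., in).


[[[s1, s3], s4], s2] - [[[s1, s4], s3], s2]

In the tensor algebra, words opening s1 carry the s1-anchored form.
Composite bracket: [[s1, [s3, s4]], s2]
Applying ab - ba throughout gives 8 signed words (2^3 = 8).
Words beginning with s1 determine it all:
  the word s1s3s4s2 carries sign +1 and contributes +[[[s1, s3], s4], s2]
  the word s1s4s3s2 carries sign -1 and contributes -[[[s1, s4], s3], s2]


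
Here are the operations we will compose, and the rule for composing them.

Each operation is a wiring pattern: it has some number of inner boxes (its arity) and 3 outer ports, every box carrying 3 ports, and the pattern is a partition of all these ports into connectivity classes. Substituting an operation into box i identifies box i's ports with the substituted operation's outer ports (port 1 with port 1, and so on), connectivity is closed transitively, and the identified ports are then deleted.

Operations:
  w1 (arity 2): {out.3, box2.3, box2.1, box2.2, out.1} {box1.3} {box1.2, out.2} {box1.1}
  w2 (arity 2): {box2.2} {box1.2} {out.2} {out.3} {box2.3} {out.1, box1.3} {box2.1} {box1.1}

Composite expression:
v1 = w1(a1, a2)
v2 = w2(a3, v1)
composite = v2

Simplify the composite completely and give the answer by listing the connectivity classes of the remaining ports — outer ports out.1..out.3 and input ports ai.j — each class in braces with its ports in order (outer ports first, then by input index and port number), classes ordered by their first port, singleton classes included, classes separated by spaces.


{out.1, a3.3} {out.2} {out.3} {a1.1} {a1.2} {a1.3} {a2.1, a2.2, a2.3} {a3.1} {a3.2}


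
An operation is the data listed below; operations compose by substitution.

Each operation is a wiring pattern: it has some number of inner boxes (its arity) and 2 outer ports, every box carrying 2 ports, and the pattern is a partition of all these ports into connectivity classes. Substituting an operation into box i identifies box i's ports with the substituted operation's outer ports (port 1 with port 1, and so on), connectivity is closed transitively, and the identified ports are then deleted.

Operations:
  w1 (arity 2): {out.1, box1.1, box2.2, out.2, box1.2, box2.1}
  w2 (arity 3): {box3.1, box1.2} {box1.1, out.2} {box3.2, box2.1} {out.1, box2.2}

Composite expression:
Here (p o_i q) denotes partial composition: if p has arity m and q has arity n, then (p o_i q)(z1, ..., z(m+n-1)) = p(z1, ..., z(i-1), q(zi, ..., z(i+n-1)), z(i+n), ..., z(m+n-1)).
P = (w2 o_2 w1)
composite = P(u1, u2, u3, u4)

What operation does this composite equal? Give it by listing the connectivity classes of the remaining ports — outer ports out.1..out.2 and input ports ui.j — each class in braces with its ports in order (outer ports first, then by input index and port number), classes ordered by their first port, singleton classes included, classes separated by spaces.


{out.1, u2.1, u2.2, u3.1, u3.2, u4.2} {out.2, u1.1} {u1.2, u4.1}

After gluing at w2, chains via deleted ports link the u-ports.
composing w1 on (u2, u3), with out.j its own outer ports: {out.1, out.2, u2.1, u2.2, u3.1, u3.2}
composing w2 on (u1, u2, u3, u4), with out.j its own outer ports: {out.1, u2.1, u2.2, u3.1, u3.2, u4.2} {out.2, u1.1} {u1.2, u4.1}


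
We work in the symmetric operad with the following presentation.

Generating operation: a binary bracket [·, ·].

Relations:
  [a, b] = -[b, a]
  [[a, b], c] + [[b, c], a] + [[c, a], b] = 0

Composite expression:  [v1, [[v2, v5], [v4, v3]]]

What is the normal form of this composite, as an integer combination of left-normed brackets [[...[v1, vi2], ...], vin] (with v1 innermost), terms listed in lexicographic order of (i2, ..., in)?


-[[[[v1, v2], v5], v3], v4] + [[[[v1, v2], v5], v4], v3] + [[[[v1, v3], v4], v2], v5] - [[[[v1, v3], v4], v5], v2] - [[[[v1, v4], v3], v2], v5] + [[[[v1, v4], v3], v5], v2] + [[[[v1, v5], v2], v3], v4] - [[[[v1, v5], v2], v4], v3]

Skip Jacobi rewriting: expand, keep v1-initial words, read off terms.
Composite bracket: [v1, [[v2, v5], [v4, v3]]]
Applying ab - ba throughout gives 16 signed words (2^4 = 16).
Coefficients come from the v1-initial words:
  v1v2v5v3v4 (sign -1) contributes -[[[[v1, v2], v5], v3], v4]
  v1v2v5v4v3 (sign +1) contributes +[[[[v1, v2], v5], v4], v3]
  v1v3v4v2v5 (sign +1) contributes +[[[[v1, v3], v4], v2], v5]
  v1v3v4v5v2 (sign -1) contributes -[[[[v1, v3], v4], v5], v2]
  v1v4v3v2v5 (sign -1) contributes -[[[[v1, v4], v3], v2], v5]
  v1v4v3v5v2 (sign +1) contributes +[[[[v1, v4], v3], v5], v2]
  v1v5v2v3v4 (sign +1) contributes +[[[[v1, v5], v2], v3], v4]
  v1v5v2v4v3 (sign -1) contributes -[[[[v1, v5], v2], v4], v3]


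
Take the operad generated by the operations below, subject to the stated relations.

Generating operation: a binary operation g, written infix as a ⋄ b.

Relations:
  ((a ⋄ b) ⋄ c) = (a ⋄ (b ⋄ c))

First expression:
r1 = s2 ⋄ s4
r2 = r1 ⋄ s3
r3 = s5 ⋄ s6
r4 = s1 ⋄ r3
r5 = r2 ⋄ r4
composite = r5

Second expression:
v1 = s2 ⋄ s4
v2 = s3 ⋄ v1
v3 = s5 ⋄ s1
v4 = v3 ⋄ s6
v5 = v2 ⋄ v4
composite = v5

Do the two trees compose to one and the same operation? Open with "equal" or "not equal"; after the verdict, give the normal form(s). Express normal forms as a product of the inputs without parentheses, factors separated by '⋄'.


not equal; first: s2 ⋄ s4 ⋄ s3 ⋄ s1 ⋄ s5 ⋄ s6; second: s3 ⋄ s2 ⋄ s4 ⋄ s5 ⋄ s1 ⋄ s6

Reducing the first expression gives s2 ⋄ s4 ⋄ s3 ⋄ s1 ⋄ s5 ⋄ s6
Reducing the second expression gives s3 ⋄ s2 ⋄ s4 ⋄ s5 ⋄ s1 ⋄ s6
Distinct normal forms: not equal.


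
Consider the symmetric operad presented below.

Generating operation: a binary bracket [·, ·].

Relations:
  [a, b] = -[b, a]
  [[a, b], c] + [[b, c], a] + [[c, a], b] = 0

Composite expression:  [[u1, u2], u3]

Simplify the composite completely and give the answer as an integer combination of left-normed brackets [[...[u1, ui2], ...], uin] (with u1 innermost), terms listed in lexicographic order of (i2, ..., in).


[[u1, u2], u3]

In the tensor algebra, words opening u1 carry the u1-anchored form.
Composite bracket: [[u1, u2], u3]
Under [a, b] = ab - ba we get 4 signed associative words (2^2 = 4).
Coefficients come from the u1-initial words:
  the word u1u2u3 carries sign +1 and contributes +[[u1, u2], u3]


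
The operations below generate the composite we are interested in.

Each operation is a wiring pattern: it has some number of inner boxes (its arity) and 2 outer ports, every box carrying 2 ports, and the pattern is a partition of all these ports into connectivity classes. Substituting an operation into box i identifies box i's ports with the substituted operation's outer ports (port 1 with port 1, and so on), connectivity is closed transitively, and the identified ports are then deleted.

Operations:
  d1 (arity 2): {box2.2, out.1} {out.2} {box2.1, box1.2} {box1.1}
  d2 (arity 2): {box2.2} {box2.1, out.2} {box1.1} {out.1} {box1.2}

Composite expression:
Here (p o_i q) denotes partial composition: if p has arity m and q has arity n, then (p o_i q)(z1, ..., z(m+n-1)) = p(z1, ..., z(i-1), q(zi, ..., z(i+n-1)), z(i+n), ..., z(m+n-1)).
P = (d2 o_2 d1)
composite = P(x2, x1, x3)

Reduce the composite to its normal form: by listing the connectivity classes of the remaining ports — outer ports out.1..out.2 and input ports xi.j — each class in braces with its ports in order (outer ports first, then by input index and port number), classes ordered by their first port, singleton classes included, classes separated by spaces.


{out.1} {out.2, x3.2} {x1.1} {x1.2, x3.1} {x2.1} {x2.2}

Reachability decides: close wires over d2-identified ports.
d1 over (x1, x3) gives {out.1, x3.2} {out.2} {x1.1} {x1.2, x3.1}, out.j being that stage's outer ports
d2 over (x2, x1, x3) gives {out.1} {out.2, x3.2} {x1.1} {x1.2, x3.1} {x2.1} {x2.2}, out.j being that stage's outer ports


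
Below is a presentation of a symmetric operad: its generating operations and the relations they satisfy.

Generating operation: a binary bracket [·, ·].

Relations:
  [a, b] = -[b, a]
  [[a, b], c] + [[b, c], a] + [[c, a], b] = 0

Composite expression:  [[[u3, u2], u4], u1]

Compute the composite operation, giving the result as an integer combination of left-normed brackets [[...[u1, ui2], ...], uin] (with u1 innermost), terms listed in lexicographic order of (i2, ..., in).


[[[u1, u2], u3], u4] - [[[u1, u3], u2], u4] - [[[u1, u4], u2], u3] + [[[u1, u4], u3], u2]

Antisymmetry and Jacobi reduce to u1-anchored left-normed brackets.
Composite bracket: [[[u3, u2], u4], u1]
Under [a, b] = ab - ba we get 8 signed associative words (2^3 = 8).
Only words starting with u1 matter:
  word u1u2u3u4 has sign +1, contributing +[[[u1, u2], u3], u4]
  word u1u3u2u4 has sign -1, contributing -[[[u1, u3], u2], u4]
  word u1u4u2u3 has sign -1, contributing -[[[u1, u4], u2], u3]
  word u1u4u3u2 has sign +1, contributing +[[[u1, u4], u3], u2]


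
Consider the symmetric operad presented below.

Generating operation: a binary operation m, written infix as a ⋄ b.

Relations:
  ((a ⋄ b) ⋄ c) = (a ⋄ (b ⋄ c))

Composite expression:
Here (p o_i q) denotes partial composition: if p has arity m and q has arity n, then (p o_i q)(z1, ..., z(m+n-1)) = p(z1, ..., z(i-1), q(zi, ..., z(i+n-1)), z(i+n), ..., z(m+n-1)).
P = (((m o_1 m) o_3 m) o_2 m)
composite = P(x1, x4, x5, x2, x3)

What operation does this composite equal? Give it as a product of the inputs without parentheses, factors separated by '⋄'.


Under associativity of m, the answer is the x's in reading order.
(x4 ⋄ x5) spells out as x4 ⋄ x5
(x1 ⋄ (x4 ⋄ x5)) spells out as x1 ⋄ x4 ⋄ x5
(x2 ⋄ x3) spells out as x2 ⋄ x3
((x1 ⋄ (x4 ⋄ x5)) ⋄ (x2 ⋄ x3)) spells out as x1 ⋄ x4 ⋄ x5 ⋄ x2 ⋄ x3

x1 ⋄ x4 ⋄ x5 ⋄ x2 ⋄ x3


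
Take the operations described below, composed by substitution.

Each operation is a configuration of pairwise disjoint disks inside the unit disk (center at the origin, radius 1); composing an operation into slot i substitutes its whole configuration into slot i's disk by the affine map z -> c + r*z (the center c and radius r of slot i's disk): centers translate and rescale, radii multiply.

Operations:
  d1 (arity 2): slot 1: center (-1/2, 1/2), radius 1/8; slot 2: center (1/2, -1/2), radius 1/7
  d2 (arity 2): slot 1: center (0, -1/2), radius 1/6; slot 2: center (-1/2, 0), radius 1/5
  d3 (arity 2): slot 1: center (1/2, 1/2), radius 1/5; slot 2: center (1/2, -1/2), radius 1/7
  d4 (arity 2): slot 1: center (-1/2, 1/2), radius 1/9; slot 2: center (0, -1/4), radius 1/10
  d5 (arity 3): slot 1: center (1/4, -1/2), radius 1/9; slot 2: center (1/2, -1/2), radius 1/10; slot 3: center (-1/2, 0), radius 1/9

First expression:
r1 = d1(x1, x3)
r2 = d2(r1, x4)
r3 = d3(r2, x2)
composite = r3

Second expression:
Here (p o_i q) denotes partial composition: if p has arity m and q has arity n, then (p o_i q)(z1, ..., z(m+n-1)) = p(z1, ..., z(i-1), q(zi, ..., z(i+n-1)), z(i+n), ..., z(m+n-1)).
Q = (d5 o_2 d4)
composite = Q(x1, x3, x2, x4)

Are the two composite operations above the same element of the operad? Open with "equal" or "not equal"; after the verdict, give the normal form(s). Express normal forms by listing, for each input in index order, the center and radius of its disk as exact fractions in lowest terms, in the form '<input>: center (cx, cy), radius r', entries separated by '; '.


Reducing the first expression gives x1: center (29/60, 5/12), radius 1/240; x2: center (1/2, -1/2), radius 1/7; x3: center (31/60, 23/60), radius 1/210; x4: center (2/5, 1/2), radius 1/25
Reducing the second expression gives x1: center (1/4, -1/2), radius 1/9; x2: center (1/2, -21/40), radius 1/100; x3: center (9/20, -9/20), radius 1/90; x4: center (-1/2, 0), radius 1/9
Different reductions; not equal.

not equal; the first gives x1: center (29/60, 5/12), radius 1/240; x2: center (1/2, -1/2), radius 1/7; x3: center (31/60, 23/60), radius 1/210; x4: center (2/5, 1/2), radius 1/25 and the second x1: center (1/4, -1/2), radius 1/9; x2: center (1/2, -21/40), radius 1/100; x3: center (9/20, -9/20), radius 1/90; x4: center (-1/2, 0), radius 1/9


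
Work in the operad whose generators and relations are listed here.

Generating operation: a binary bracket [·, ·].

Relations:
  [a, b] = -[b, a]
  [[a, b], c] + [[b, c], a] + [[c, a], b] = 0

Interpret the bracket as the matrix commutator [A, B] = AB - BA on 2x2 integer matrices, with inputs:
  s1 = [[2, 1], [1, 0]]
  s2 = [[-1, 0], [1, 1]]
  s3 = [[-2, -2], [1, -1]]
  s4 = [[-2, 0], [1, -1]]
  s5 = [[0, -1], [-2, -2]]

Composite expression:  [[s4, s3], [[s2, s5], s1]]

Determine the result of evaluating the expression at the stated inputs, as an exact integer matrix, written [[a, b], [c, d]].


[[-12, -24], [24, 12]]

[s4, s3] = [[2, 2], [0, -2]]
[s2, s5] = [[1, 2], [-2, -1]]
[[s2, s5], s1] = [[4, -2], [-6, -4]]
[[s4, s3], [[s2, s5], s1]] = [[-12, -24], [24, 12]]


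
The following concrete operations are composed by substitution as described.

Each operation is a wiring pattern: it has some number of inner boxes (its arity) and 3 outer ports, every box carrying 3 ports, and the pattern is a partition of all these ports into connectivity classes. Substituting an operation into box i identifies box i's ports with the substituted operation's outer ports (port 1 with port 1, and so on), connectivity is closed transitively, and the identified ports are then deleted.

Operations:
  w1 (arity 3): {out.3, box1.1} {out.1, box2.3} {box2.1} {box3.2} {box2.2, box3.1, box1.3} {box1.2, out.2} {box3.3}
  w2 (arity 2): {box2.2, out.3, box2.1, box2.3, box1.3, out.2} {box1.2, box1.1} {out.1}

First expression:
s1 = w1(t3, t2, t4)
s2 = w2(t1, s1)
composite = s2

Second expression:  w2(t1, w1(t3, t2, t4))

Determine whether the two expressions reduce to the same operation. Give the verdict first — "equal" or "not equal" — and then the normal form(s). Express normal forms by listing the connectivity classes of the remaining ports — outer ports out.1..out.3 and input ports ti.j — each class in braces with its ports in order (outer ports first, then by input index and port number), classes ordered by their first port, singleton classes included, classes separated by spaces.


Reducing the first expression gives {out.1} {out.2, out.3, t1.3, t2.3, t3.1, t3.2} {t1.1, t1.2} {t2.1} {t2.2, t3.3, t4.1} {t4.2} {t4.3}
Reducing the second expression gives {out.1} {out.2, out.3, t1.3, t2.3, t3.1, t3.2} {t1.1, t1.2} {t2.1} {t2.2, t3.3, t4.1} {t4.2} {t4.3}
Identical normal forms: equal.

equal; the common form is {out.1} {out.2, out.3, t1.3, t2.3, t3.1, t3.2} {t1.1, t1.2} {t2.1} {t2.2, t3.3, t4.1} {t4.2} {t4.3}
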